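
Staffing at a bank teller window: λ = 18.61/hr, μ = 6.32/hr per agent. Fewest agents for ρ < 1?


Stability requires cμ > λ ⇔ c > λ/μ.
λ/μ = 18.61/6.32 = 2.9446
Minimum integer c = ⌊2.9446⌋ + 1 = 3
Check: 3·6.32 = 18.96 > 18.61, while 2·6.32 = 12.64 ≤ 18.61

Final: 3 servers


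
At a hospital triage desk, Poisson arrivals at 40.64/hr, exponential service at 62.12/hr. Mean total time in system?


W = 1/(μ−λ) = 1/(62.12 − 40.64) = 1/21.48 = 0.04655 hr

Final: 0.04655 hr


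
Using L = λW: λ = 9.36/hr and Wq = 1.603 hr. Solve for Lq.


Lq = λWq = 9.36·1.603 = 15.0041

Final: 15.0041


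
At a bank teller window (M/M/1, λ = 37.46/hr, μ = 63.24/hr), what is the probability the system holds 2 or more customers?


ρ = 37.46/63.24 = 0.5923
P(N ≥ n) = ρ^n = 0.5923^2 = 0.350875

Final: 0.350875


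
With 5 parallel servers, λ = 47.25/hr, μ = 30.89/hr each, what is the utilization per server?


ρ = λ/(cμ) = 47.25/(5·30.89) = 47.25/154.45 = 0.3059

Final: 0.3059


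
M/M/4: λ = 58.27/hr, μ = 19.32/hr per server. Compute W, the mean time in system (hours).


a = 3.0160; ρ = 0.7540; P₀ = 0.036828
Lq = P₀·a^c·ρ/(c!(1−ρ)²) = 1.58224
Wq = Lq/λ = 1.58224/58.27 = 0.02715 hr
W = Wq + 1/μ = 0.02715 + 0.05176 = 0.07891 hr

Final: 0.07891 hr


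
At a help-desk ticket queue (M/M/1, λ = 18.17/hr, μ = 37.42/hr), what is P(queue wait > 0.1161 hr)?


ρ = 18.17/37.42 = 0.4856
P(Wq > t) = ρ·e^{−(μ−λ)t} = 0.4856·e^{−2.2349}
= 0.4856·0.107000 = 0.051956

Final: 0.051956


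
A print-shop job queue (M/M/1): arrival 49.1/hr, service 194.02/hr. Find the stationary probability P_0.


ρ = 49.1/194.02 = 0.2531
P_n = (1−ρ)·ρ^n = (1 − 0.2531)·0.2531^0 = 0.7469·1.000000 = 0.746933

Final: 0.746933


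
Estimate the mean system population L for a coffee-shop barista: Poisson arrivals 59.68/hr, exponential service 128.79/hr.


ρ = λ/μ = 59.68/128.79 = 0.4634
L = ρ/(1−ρ) = 0.4634/(1 − 0.4634) = 0.4634/0.5366 = 0.8636

Final: 0.8636


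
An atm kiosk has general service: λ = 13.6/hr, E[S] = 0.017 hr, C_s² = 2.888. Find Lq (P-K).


ρ = λ·E[S] = 13.6·0.017 = 0.2312
Lq = ρ²(1+C_s²)/(2(1−ρ)) = 0.05345·(1+2.888)/(2·0.7688)
= 0.05345·3.8880/1.5376 = 0.13516

Final: 0.13516


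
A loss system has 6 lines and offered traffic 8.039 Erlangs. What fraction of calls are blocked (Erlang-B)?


B(c,a) = (a^c/c!) / Σ_{k=0}^{c} a^k/k!
a^6/6! = 374.869128
Σ terms (k=0..6): 1.00000 + 8.03900 + 32.31276 + 86.58743 + 174.01908 + 279.78788 + 374.86913 = 956.615277
B = 374.869128/956.615277 = 0.391870

Final: 0.391870


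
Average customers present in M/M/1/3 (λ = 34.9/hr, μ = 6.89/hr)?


ρ = 34.9/6.89 = 5.0653
L = ρ[1 − (K+1)ρ^K + Kρ^(K+1)] / [(1−ρ)(1−ρ^(K+1))]
Numerator: 5.0653·(1 − 4·129.962667 + 3·658.301463) = 7375.366451
Denominator: (-4.0653)·(-657.301463) = 2672.135555
L = 7375.366451/2672.135555 = 2.7601

Final: 2.7601


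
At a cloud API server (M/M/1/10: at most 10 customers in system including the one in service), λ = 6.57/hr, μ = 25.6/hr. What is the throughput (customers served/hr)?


ρ = 0.2566; P_K = (1−ρ)ρ^10/(1−ρ^11) = 0.0000009214
λ_eff = λ(1 − P_K) = 6.57·(1 − 0.0000009214) = 6.57·0.999999 = 6.5700 /hr

Final: 6.5700 /hr


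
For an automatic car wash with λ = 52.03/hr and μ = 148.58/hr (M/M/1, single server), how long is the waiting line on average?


ρ = 52.03/148.58 = 0.3502
Lq = ρ²/(1−ρ) = 0.1226/0.6498 = 0.1887

Final: 0.1887


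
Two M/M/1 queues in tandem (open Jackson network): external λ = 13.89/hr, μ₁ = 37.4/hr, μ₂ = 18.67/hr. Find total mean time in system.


Each node sees arrival rate λ = 13.89/hr (tandem ⇒ throughput preserved).
W₁ = 1/(μ₁−λ) = 1/(37.4−13.89) = 0.04254 hr
W₂ = 1/(μ₂−λ) = 1/(18.67−13.89) = 0.20921 hr
W_total = W₁ + W₂ = 0.04254 + 0.20921 = 0.25174 hr

Final: 0.25174 hr


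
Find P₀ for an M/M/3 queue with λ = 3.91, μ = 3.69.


a = λ/μ = 3.91/3.69 = 1.0596; ρ = a/c = 0.3532
Σ_{k=0}^{2} a^k/k! (terms k=0..2) = 1.00000 + 1.05962 + 0.56140 = 2.62102
Tail: a^3/(3!(1−ρ)) = 1.18974/(6·0.6468) = 0.30657
P₀ = 1/(2.62102 + 0.30657) = 1/2.92759 = 0.341578

Final: 0.341578


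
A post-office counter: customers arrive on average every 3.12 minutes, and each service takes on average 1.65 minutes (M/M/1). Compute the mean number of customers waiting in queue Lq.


λ = 60/3.12 = 19.2308 /hr
μ = 60/1.65 = 36.3636 /hr
ρ = λ/μ = 19.2308/36.3636 = 0.5288
Lq = ρ²/(1−ρ) = 0.2797/0.4712 = 0.5936

Final: 0.5936


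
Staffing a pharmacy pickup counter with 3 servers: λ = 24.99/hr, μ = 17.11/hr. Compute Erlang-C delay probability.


a = λ/μ = 1.4605; ρ = a/3 = 0.4868
P₀ = 0.220309 (from M/M/c formula)
C(c,a) = [a^c/(c!(1−ρ))]·P₀ = [3.11565/(6·0.5132)]·0.220309
= 1.01194·0.220309 = 0.222938

Final: 0.222938


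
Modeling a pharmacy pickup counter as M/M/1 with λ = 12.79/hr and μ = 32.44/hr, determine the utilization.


ρ = λ/μ = 12.79/32.44 = 0.3943

Final: 0.3943


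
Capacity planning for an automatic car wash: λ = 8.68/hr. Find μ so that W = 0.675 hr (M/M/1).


W = 1/(μ−λ) ⇒ μ − λ = 1/W = 1/0.675 = 1.4815
μ = λ + 1/W = 8.68 + 1.4815 = 10.1615 per hr

Final: 10.1615 /hr


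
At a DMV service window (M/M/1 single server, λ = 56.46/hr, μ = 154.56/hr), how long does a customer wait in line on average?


ρ = 56.46/154.56 = 0.3653
Wq = ρ/(μ−λ) = 0.3653/(154.56 − 56.46) = 0.3653/98.10 = 0.003724 hr

Final: 0.003724 hr


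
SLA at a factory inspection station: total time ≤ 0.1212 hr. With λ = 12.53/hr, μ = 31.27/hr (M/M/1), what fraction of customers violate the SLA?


W ~ Exponential(μ−λ) for M/M/1.
μ − λ = 31.27 − 12.53 = 18.7400
P(W > t) = e^{−(μ−λ)t} = e^{−2.2713} = 0.103179

Final: 0.103179


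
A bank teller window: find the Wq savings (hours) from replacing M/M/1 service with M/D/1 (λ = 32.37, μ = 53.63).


ρ = 32.37/53.63 = 0.6036
Wq(M/M/1) = ρ/(μ−λ) = 0.6036/21.26 = 0.02839 hr
Wq(M/D/1) = ρ/(2(μ−λ)) = 0.01420 hr
Savings = 0.02839 − 0.01420 = 0.01420 hr

Final: 0.01420 hr


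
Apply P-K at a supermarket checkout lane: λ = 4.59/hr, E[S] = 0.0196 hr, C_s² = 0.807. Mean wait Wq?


ρ = λ·E[S] = 4.59·0.0196 = 0.08996
E[S²] = E[S]²(1+C_s²) = 0.0196²·(1+0.807) = 0.0006942
Wq = λ·E[S²]/(2(1−ρ)) = 4.59·0.0006942/(2·0.9100) = 0.001751 hr

Final: 0.001751 hr


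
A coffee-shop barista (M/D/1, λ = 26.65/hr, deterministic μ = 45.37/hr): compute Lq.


ρ = 26.65/45.37 = 0.5874
M/D/1: Lq = ρ²/(2(1−ρ)) = 0.3450/(2·0.4126) = 0.41811

Final: 0.41811


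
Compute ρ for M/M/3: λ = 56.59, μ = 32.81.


ρ = λ/(cμ) = 56.59/(3·32.81) = 56.59/98.43 = 0.5749

Final: 0.5749


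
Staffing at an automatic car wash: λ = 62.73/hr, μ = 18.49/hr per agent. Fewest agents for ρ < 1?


Stability requires cμ > λ ⇔ c > λ/μ.
λ/μ = 62.73/18.49 = 3.3926
Minimum integer c = ⌊3.3926⌋ + 1 = 4
Check: 4·18.49 = 73.96 > 62.73, while 3·18.49 = 55.47 ≤ 62.73

Final: 4 servers


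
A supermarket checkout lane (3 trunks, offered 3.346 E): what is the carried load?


B(3,3.346) = 0.385701 (Erlang-B)
Carried load = a(1 − B) = 3.346·(1 − 0.385701) = 3.346·0.614299 = 2.0554 E

Final: 2.0554 Erlangs


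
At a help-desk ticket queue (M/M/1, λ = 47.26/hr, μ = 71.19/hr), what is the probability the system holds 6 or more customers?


ρ = 47.26/71.19 = 0.6639
P(N ≥ n) = ρ^n = 0.6639^6 = 0.085595

Final: 0.085595


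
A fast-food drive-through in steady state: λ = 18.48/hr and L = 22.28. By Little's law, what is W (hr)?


W = L/λ = 22.28/18.48 = 1.2056 hr

Final: 1.2056 hr


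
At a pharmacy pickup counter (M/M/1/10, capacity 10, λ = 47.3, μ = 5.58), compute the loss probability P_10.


ρ = λ/μ = 47.3/5.58 = 8.4767
P_K = (1−ρ)ρ^K/(1−ρ^(K+1)) = (-7.4767·1915443817.181778)/(1 − 16236647410.877796)
= -14321203593.696018/-16236647409.877796 = 0.882030

Final: 0.882030


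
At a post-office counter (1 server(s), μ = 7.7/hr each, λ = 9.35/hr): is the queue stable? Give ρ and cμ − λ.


Total capacity cμ = 1·7.7 = 7.70/hr
ρ = λ/(cμ) = 9.35/7.70 = 1.2143
Stable ⇔ ρ < 1: NO
Spare capacity = cμ − λ = 7.70 − 9.35 = -1.65/hr

Final: ρ = 1.2143; unstable; margin = -1.65/hr


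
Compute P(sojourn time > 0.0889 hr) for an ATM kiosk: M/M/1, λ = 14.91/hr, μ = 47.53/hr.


W ~ Exponential(μ−λ) for M/M/1.
μ − λ = 47.53 − 14.91 = 32.6200
P(W > t) = e^{−(μ−λ)t} = e^{−2.8999} = 0.055028

Final: 0.055028


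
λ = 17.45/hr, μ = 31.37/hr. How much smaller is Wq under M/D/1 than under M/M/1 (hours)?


ρ = 17.45/31.37 = 0.5563
Wq(M/M/1) = ρ/(μ−λ) = 0.5563/13.92 = 0.03996 hr
Wq(M/D/1) = ρ/(2(μ−λ)) = 0.01998 hr
Savings = 0.03996 − 0.01998 = 0.01998 hr

Final: 0.01998 hr


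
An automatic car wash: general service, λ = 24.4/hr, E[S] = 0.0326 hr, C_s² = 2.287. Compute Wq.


ρ = λ·E[S] = 24.4·0.0326 = 0.7954
E[S²] = E[S]²(1+C_s²) = 0.0326²·(1+2.287) = 0.003493
Wq = λ·E[S²]/(2(1−ρ)) = 24.4·0.003493/(2·0.2046) = 0.20834 hr

Final: 0.20834 hr


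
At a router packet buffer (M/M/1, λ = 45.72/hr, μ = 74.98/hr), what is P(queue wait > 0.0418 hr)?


ρ = 45.72/74.98 = 0.6098
P(Wq > t) = ρ·e^{−(μ−λ)t} = 0.6098·e^{−1.2231}
= 0.6098·0.294326 = 0.179469

Final: 0.179469


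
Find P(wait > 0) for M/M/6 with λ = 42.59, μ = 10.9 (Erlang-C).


a = λ/μ = 3.9073; ρ = a/6 = 0.6512
P₀ = 0.018533 (from M/M/c formula)
C(c,a) = [a^c/(c!(1−ρ))]·P₀ = [3558.66292/(720·0.3488)]·0.018533
= 14.17121·0.018533 = 0.262642

Final: 0.262642


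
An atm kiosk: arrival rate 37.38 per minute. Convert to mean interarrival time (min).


Mean interarrival time = 1/λ = 1/37.38 minute = 0.02675 minute
In minutes: 0.02675 × 1 = 0.02675 min

Final: 0.02675 min


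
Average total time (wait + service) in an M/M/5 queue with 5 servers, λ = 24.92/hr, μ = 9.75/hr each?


a = 2.5559; ρ = 0.5112; P₀ = 0.075514
Lq = P₀·a^c·ρ/(c!(1−ρ)²) = 0.14684
Wq = Lq/λ = 0.14684/24.92 = 0.005892 hr
W = Wq + 1/μ = 0.005892 + 0.10256 = 0.10846 hr

Final: 0.10846 hr


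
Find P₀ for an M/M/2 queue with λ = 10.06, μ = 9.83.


a = λ/μ = 10.06/9.83 = 1.0234; ρ = a/c = 0.5117
Σ_{k=0}^{1} a^k/k! (terms k=0..1) = 1.00000 + 1.02340 = 2.02340
Tail: a^2/(2!(1−ρ)) = 1.04734/(2·0.4883) = 1.07244
P₀ = 1/(2.02340 + 1.07244) = 1/3.09583 = 0.323015

Final: 0.323015


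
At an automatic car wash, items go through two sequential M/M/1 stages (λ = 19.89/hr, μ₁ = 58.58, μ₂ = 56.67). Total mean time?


Each node sees arrival rate λ = 19.89/hr (tandem ⇒ throughput preserved).
W₁ = 1/(μ₁−λ) = 1/(58.58−19.89) = 0.02585 hr
W₂ = 1/(μ₂−λ) = 1/(56.67−19.89) = 0.02719 hr
W_total = W₁ + W₂ = 0.02585 + 0.02719 = 0.05304 hr

Final: 0.05304 hr


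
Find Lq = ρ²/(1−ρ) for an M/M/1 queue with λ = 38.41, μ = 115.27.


ρ = 38.41/115.27 = 0.3332
Lq = ρ²/(1−ρ) = 0.1110/0.6668 = 0.1665

Final: 0.1665


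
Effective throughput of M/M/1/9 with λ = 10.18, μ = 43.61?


ρ = 0.2334; P_K = (1−ρ)ρ^9/(1−ρ^10) = 0.000001578
λ_eff = λ(1 − P_K) = 10.18·(1 − 0.000001578) = 10.18·0.999998 = 10.1800 /hr

Final: 10.1800 /hr


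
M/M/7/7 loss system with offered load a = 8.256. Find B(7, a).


B(c,a) = (a^c/c!) / Σ_{k=0}^{c} a^k/k!
a^7/7! = 518.748977
Σ terms (k=0..7): 1.00000 + 8.25600 + 34.08077 + 93.79027 + 193.58312 + 319.64446 + 439.83077 + 518.74898 = 1608.934369
B = 518.748977/1608.934369 = 0.322418

Final: 0.322418


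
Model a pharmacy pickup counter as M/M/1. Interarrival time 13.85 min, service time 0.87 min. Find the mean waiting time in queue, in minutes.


λ = 60/13.85 = 4.3321 /hr
μ = 60/0.87 = 68.9655 /hr
ρ = λ/μ = 4.3321/68.9655 = 0.06282
Wq = ρ/(μ−λ) = 0.06282/(68.9655−4.3321) = 0.0009719 hr
In minutes: 0.0009719·60 = 0.05831 min

Final: 0.05831 min


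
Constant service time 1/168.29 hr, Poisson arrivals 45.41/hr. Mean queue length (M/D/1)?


ρ = 45.41/168.29 = 0.2698
M/D/1: Lq = ρ²/(2(1−ρ)) = 0.07281/(2·0.7302) = 0.04986

Final: 0.04986


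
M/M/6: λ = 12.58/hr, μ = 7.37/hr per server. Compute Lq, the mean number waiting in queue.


a = λ/μ = 1.7069; ρ = a/6 = 0.2845
P₀ = 0.181322
Lq = P₀·a^c·ρ / (c!·(1−ρ)²) = 0.181322·24.73312·0.2845/(720·0.51196)
= 0.003461

Final: 0.003461


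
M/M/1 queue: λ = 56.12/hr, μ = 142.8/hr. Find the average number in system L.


ρ = λ/μ = 56.12/142.8 = 0.3930
L = ρ/(1−ρ) = 0.3930/(1 − 0.3930) = 0.3930/0.6070 = 0.6474

Final: 0.6474


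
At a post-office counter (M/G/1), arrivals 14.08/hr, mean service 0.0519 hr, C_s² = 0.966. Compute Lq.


ρ = λ·E[S] = 14.08·0.0519 = 0.7308
Lq = ρ²(1+C_s²)/(2(1−ρ)) = 0.5340·(1+0.966)/(2·0.2692)
= 0.5340·1.9660/0.5385 = 1.94958

Final: 1.94958


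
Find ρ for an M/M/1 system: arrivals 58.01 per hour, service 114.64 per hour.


ρ = λ/μ = 58.01/114.64 = 0.5060

Final: 0.5060


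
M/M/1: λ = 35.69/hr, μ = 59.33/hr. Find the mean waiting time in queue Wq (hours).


ρ = 35.69/59.33 = 0.6016
Wq = ρ/(μ−λ) = 0.6016/(59.33 − 35.69) = 0.6016/23.64 = 0.02545 hr

Final: 0.02545 hr


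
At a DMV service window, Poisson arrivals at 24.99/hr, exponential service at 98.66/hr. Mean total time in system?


W = 1/(μ−λ) = 1/(98.66 − 24.99) = 1/73.67 = 0.01357 hr

Final: 0.01357 hr


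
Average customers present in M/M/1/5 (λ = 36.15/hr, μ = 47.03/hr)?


ρ = 36.15/47.03 = 0.7687
L = ρ[1 − (K+1)ρ^K + Kρ^(K+1)] / [(1−ρ)(1−ρ^(K+1))]
Numerator: 0.7687·(1 − 6·0.268328 + 5·0.206253) = 0.323831
Denominator: (0.2313)·(0.793747) = 0.183627
L = 0.323831/0.183627 = 1.7635

Final: 1.7635


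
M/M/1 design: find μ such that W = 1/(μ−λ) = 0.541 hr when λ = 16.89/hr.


W = 1/(μ−λ) ⇒ μ − λ = 1/W = 1/0.541 = 1.8484
μ = λ + 1/W = 16.89 + 1.8484 = 18.7384 per hr

Final: 18.7384 /hr


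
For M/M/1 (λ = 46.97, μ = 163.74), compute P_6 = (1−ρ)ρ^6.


ρ = 46.97/163.74 = 0.2869
P_n = (1−ρ)·ρ^n = (1 − 0.2869)·0.2869^6 = 0.7131·0.0005572 = 0.0003973

Final: 0.0003973


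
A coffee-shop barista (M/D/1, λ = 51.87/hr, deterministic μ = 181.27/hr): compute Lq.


ρ = 51.87/181.27 = 0.2861
M/D/1: Lq = ρ²/(2(1−ρ)) = 0.08188/(2·0.7139) = 0.05735

Final: 0.05735


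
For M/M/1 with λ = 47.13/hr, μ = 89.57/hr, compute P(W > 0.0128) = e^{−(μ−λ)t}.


W ~ Exponential(μ−λ) for M/M/1.
μ − λ = 89.57 − 47.13 = 42.4400
P(W > t) = e^{−(μ−λ)t} = e^{−0.5432} = 0.580868

Final: 0.580868


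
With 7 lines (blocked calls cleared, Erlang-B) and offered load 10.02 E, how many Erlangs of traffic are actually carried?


B(7,10.02) = 0.409932 (Erlang-B)
Carried load = a(1 − B) = 10.02·(1 − 0.409932) = 10.02·0.590068 = 5.9125 E

Final: 5.9125 Erlangs


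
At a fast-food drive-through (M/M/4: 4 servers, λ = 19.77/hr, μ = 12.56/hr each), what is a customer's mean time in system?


a = 1.5740; ρ = 0.3935; P₀ = 0.204727
Lq = P₀·a^c·ρ/(c!(1−ρ)²) = 0.05602
Wq = Lq/λ = 0.05602/19.77 = 0.002834 hr
W = Wq + 1/μ = 0.002834 + 0.07962 = 0.08245 hr

Final: 0.08245 hr


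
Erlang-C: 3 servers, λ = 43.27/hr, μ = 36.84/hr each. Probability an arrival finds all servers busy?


a = λ/μ = 1.1745; ρ = a/3 = 0.3915
P₀ = 0.302286 (from M/M/c formula)
C(c,a) = [a^c/(c!(1−ρ))]·P₀ = [1.62032/(6·0.6085)]·0.302286
= 0.44381·0.302286 = 0.134158

Final: 0.134158


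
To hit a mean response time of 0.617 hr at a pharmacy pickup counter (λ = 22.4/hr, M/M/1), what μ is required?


W = 1/(μ−λ) ⇒ μ − λ = 1/W = 1/0.617 = 1.6207
μ = λ + 1/W = 22.4 + 1.6207 = 24.0207 per hr

Final: 24.0207 /hr


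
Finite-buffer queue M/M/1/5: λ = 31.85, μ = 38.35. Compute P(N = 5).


ρ = λ/μ = 31.85/38.35 = 0.8305
P_K = (1−ρ)ρ^K/(1−ρ^(K+1)) = (0.1695·0.395112)/(1 − 0.328144)
= 0.066968/0.671856 = 0.099676

Final: 0.099676


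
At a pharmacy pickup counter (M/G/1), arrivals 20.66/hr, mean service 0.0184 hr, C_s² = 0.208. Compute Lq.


ρ = λ·E[S] = 20.66·0.0184 = 0.3801
Lq = ρ²(1+C_s²)/(2(1−ρ)) = 0.1445·(1+0.208)/(2·0.6199)
= 0.1445·1.2080/1.2397 = 0.14081

Final: 0.14081


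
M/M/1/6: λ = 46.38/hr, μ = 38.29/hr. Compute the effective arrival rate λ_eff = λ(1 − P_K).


ρ = 1.2113; P_K = (1−ρ)ρ^6/(1−ρ^7) = 0.236157
λ_eff = λ(1 − P_K) = 46.38·(1 − 0.236157) = 46.38·0.763843 = 35.4271 /hr

Final: 35.4271 /hr


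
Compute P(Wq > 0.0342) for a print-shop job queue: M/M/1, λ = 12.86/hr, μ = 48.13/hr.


ρ = 12.86/48.13 = 0.2672
P(Wq > t) = ρ·e^{−(μ−λ)t} = 0.2672·e^{−1.2062}
= 0.2672·0.299322 = 0.079977

Final: 0.079977


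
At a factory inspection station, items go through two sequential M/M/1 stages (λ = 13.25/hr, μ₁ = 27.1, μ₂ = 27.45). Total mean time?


Each node sees arrival rate λ = 13.25/hr (tandem ⇒ throughput preserved).
W₁ = 1/(μ₁−λ) = 1/(27.1−13.25) = 0.07220 hr
W₂ = 1/(μ₂−λ) = 1/(27.45−13.25) = 0.07042 hr
W_total = W₁ + W₂ = 0.07220 + 0.07042 = 0.14262 hr

Final: 0.14262 hr


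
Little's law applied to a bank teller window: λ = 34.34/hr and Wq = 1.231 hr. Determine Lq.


Lq = λWq = 34.34·1.231 = 42.2725

Final: 42.2725


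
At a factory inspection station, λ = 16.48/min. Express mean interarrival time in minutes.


Mean interarrival time = 1/λ = 1/16.48 minute = 0.06068 minute
In minutes: 0.06068 × 1 = 0.06068 min

Final: 0.06068 min


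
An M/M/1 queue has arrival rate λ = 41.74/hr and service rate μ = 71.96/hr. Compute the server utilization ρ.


ρ = λ/μ = 41.74/71.96 = 0.5800

Final: 0.5800


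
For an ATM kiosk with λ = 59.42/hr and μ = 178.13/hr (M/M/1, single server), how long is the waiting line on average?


ρ = 59.42/178.13 = 0.3336
Lq = ρ²/(1−ρ) = 0.1113/0.6664 = 0.1670

Final: 0.1670


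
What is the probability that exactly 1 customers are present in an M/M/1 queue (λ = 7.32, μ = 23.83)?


ρ = 7.32/23.83 = 0.3072
P_n = (1−ρ)·ρ^n = (1 − 0.3072)·0.3072^1 = 0.6928·0.307176 = 0.212819

Final: 0.212819


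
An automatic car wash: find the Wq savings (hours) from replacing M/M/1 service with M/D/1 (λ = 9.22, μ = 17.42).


ρ = 9.22/17.42 = 0.5293
Wq(M/M/1) = ρ/(μ−λ) = 0.5293/8.20 = 0.06455 hr
Wq(M/D/1) = ρ/(2(μ−λ)) = 0.03227 hr
Savings = 0.06455 − 0.03227 = 0.03227 hr

Final: 0.03227 hr


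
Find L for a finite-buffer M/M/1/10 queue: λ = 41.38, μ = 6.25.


ρ = 41.38/6.25 = 6.6208
L = ρ[1 − (K+1)ρ^K + Kρ^(K+1)] / [(1−ρ)(1−ρ^(K+1))]
Numerator: 6.6208·(1 − 11·161847013.466855 + 10·1071556706.761353) = 59158502673.501564
Denominator: (-5.6208)·(-1071556705.761353) = 6023005931.743412
L = 59158502673.501564/6023005931.743412 = 9.8221

Final: 9.8221


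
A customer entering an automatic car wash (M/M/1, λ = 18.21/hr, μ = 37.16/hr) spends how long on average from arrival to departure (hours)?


W = 1/(μ−λ) = 1/(37.16 − 18.21) = 1/18.95 = 0.05277 hr

Final: 0.05277 hr


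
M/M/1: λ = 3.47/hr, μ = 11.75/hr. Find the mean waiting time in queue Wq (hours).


ρ = 3.47/11.75 = 0.2953
Wq = ρ/(μ−λ) = 0.2953/(11.75 − 3.47) = 0.2953/8.28 = 0.03567 hr

Final: 0.03567 hr


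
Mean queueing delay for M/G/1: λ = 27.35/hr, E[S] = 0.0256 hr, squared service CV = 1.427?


ρ = λ·E[S] = 27.35·0.0256 = 0.7002
E[S²] = E[S]²(1+C_s²) = 0.0256²·(1+1.427) = 0.001591
Wq = λ·E[S²]/(2(1−ρ)) = 27.35·0.001591/(2·0.2998) = 0.07254 hr

Final: 0.07254 hr


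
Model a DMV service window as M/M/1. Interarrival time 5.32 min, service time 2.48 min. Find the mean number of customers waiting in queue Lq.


λ = 60/5.32 = 11.2782 /hr
μ = 60/2.48 = 24.1935 /hr
ρ = λ/μ = 11.2782/24.1935 = 0.4662
Lq = ρ²/(1−ρ) = 0.2173/0.5338 = 0.4071

Final: 0.4071


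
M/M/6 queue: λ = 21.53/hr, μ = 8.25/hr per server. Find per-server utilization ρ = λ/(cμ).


ρ = λ/(cμ) = 21.53/(6·8.25) = 21.53/49.50 = 0.4349

Final: 0.4349


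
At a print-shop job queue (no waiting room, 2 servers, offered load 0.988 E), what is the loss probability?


B(c,a) = (a^c/c!) / Σ_{k=0}^{c} a^k/k!
a^2/2! = 0.488072
Σ terms (k=0..2): 1.00000 + 0.98800 + 0.48807 = 2.476072
B = 0.488072/2.476072 = 0.197115

Final: 0.197115


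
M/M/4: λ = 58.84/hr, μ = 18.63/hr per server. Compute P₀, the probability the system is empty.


a = λ/μ = 58.84/18.63 = 3.1583; ρ = a/c = 0.7896
Σ_{k=0}^{3} a^k/k! (terms k=0..3) = 1.00000 + 3.15835 + 4.98758 + 5.25083 = 14.39676
Tail: a^4/(4!(1−ρ)) = 99.50370/(24·0.2104) = 19.70402
P₀ = 1/(14.39676 + 19.70402) = 1/34.10077 = 0.029325

Final: 0.029325


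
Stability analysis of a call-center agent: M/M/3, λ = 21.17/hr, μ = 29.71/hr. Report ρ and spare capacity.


Total capacity cμ = 3·29.71 = 89.13/hr
ρ = λ/(cμ) = 21.17/89.13 = 0.2375
Stable ⇔ ρ < 1: YES
Spare capacity = cμ − λ = 89.13 − 21.17 = 67.96/hr

Final: ρ = 0.2375; stable; margin = 67.96/hr


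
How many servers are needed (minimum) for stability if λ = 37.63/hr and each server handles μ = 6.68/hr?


Stability requires cμ > λ ⇔ c > λ/μ.
λ/μ = 37.63/6.68 = 5.6332
Minimum integer c = ⌊5.6332⌋ + 1 = 6
Check: 6·6.68 = 40.08 > 37.63, while 5·6.68 = 33.40 ≤ 37.63

Final: 6 servers


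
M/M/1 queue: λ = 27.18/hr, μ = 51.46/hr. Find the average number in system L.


ρ = λ/μ = 27.18/51.46 = 0.5282
L = ρ/(1−ρ) = 0.5282/(1 − 0.5282) = 0.5282/0.4718 = 1.1194

Final: 1.1194


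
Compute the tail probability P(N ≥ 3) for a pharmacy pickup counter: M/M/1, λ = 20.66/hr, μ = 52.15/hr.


ρ = 20.66/52.15 = 0.3962
P(N ≥ n) = ρ^n = 0.3962^3 = 0.062177

Final: 0.062177


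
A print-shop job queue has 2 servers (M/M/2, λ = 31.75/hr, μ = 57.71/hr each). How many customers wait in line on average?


a = λ/μ = 0.5502; ρ = a/2 = 0.2751
P₀ = 0.568526
Lq = P₀·a^c·ρ / (c!·(1−ρ)²) = 0.568526·0.30268·0.2751/(2·0.52551)
= 0.04504

Final: 0.04504


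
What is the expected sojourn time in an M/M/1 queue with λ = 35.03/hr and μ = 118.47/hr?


W = 1/(μ−λ) = 1/(118.47 − 35.03) = 1/83.44 = 0.01198 hr

Final: 0.01198 hr


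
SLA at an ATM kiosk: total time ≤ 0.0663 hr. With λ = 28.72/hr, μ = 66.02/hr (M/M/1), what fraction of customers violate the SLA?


W ~ Exponential(μ−λ) for M/M/1.
μ − λ = 66.02 − 28.72 = 37.3000
P(W > t) = e^{−(μ−λ)t} = e^{−2.4730} = 0.084332

Final: 0.084332


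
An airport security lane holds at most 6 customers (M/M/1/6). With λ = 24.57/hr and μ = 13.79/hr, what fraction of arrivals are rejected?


ρ = λ/μ = 24.57/13.79 = 1.7817
P_K = (1−ρ)ρ^K/(1−ρ^(K+1)) = (-0.7817·31.992291)/(1 − 57.001493)
= -25.009202/-56.001493 = 0.446581

Final: 0.446581


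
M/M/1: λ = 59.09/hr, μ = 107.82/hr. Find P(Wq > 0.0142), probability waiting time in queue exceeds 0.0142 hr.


ρ = 59.09/107.82 = 0.5480
P(Wq > t) = ρ·e^{−(μ−λ)t} = 0.5480·e^{−0.6920}
= 0.5480·0.500591 = 0.274345

Final: 0.274345


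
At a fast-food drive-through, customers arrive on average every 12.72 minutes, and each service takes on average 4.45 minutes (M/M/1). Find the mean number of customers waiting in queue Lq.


λ = 60/12.72 = 4.7170 /hr
μ = 60/4.45 = 13.4831 /hr
ρ = λ/μ = 4.7170/13.4831 = 0.3498
Lq = ρ²/(1−ρ) = 0.1224/0.6502 = 0.1882

Final: 0.1882


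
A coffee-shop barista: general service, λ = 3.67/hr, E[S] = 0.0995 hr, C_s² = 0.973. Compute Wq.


ρ = λ·E[S] = 3.67·0.0995 = 0.3652
E[S²] = E[S]²(1+C_s²) = 0.0995²·(1+0.973) = 0.019533
Wq = λ·E[S²]/(2(1−ρ)) = 3.67·0.019533/(2·0.6348) = 0.05646 hr

Final: 0.05646 hr


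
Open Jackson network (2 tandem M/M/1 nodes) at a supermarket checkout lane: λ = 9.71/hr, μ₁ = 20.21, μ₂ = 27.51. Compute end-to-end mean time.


Each node sees arrival rate λ = 9.71/hr (tandem ⇒ throughput preserved).
W₁ = 1/(μ₁−λ) = 1/(20.21−9.71) = 0.09524 hr
W₂ = 1/(μ₂−λ) = 1/(27.51−9.71) = 0.05618 hr
W_total = W₁ + W₂ = 0.09524 + 0.05618 = 0.15142 hr

Final: 0.15142 hr


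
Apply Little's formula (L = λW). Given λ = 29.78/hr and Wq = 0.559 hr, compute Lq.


Lq = λWq = 29.78·0.559 = 16.6470

Final: 16.6470


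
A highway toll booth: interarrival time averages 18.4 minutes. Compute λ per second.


λ = 1/(interarrival time) in consistent units.
1 second = 0.0166667 min, so λ = 0.0166667/18.4 = 0.0009058 per second

Final: 0.0009058 /sec


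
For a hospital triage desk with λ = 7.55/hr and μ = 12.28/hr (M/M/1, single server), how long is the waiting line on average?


ρ = 7.55/12.28 = 0.6148
Lq = ρ²/(1−ρ) = 0.3780/0.3852 = 0.9814

Final: 0.9814


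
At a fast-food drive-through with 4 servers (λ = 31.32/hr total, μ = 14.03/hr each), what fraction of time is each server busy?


ρ = λ/(cμ) = 31.32/(4·14.03) = 31.32/56.12 = 0.5581

Final: 0.5581


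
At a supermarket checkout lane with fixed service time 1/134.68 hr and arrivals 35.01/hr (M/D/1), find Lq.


ρ = 35.01/134.68 = 0.2599
M/D/1: Lq = ρ²/(2(1−ρ)) = 0.06757/(2·0.7401) = 0.04565

Final: 0.04565


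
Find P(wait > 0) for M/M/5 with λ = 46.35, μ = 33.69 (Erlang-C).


a = λ/μ = 1.3758; ρ = a/5 = 0.2752
P₀ = 0.252391 (from M/M/c formula)
C(c,a) = [a^c/(c!(1−ρ))]·P₀ = [4.92883/(120·0.7248)]·0.252391
= 0.05667·0.252391 = 0.014302

Final: 0.014302


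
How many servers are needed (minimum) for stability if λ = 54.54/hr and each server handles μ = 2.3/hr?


Stability requires cμ > λ ⇔ c > λ/μ.
λ/μ = 54.54/2.3 = 23.7130
Minimum integer c = ⌊23.7130⌋ + 1 = 24
Check: 24·2.3 = 55.20 > 54.54, while 23·2.3 = 52.90 ≤ 54.54

Final: 24 servers


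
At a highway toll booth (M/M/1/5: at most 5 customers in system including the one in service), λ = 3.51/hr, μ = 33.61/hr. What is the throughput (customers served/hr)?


ρ = 0.1044; P_K = (1−ρ)ρ^5/(1−ρ^6) = 0.00001112
λ_eff = λ(1 − P_K) = 3.51·(1 − 0.00001112) = 3.51·0.999989 = 3.5100 /hr

Final: 3.5100 /hr


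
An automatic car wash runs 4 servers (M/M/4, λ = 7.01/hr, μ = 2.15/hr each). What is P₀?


a = λ/μ = 7.01/2.15 = 3.2605; ρ = a/c = 0.8151
Σ_{k=0}^{3} a^k/k! (terms k=0..3) = 1.00000 + 3.26047 + 5.31532 + 5.77680 = 15.35258
Tail: a^4/(4!(1−ρ)) = 113.01035/(24·0.1849) = 25.46879
P₀ = 1/(15.35258 + 25.46879) = 1/40.82137 = 0.024497

Final: 0.024497


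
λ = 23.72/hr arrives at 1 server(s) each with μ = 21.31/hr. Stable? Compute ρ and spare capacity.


Total capacity cμ = 1·21.31 = 21.31/hr
ρ = λ/(cμ) = 23.72/21.31 = 1.1131
Stable ⇔ ρ < 1: NO
Spare capacity = cμ − λ = 21.31 − 23.72 = -2.41/hr

Final: ρ = 1.1131; unstable; margin = -2.41/hr


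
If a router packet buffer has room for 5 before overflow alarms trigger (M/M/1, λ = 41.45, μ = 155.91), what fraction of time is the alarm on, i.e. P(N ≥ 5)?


ρ = 41.45/155.91 = 0.2659
P(N ≥ n) = ρ^n = 0.2659^5 = 0.001328

Final: 0.001328


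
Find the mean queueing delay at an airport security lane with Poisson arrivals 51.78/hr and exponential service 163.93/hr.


ρ = 51.78/163.93 = 0.3159
Wq = ρ/(μ−λ) = 0.3159/(163.93 − 51.78) = 0.3159/112.15 = 0.002816 hr

Final: 0.002816 hr


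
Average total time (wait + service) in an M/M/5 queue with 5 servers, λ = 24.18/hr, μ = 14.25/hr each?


a = 1.6968; ρ = 0.3394; P₀ = 0.182694
Lq = P₀·a^c·ρ/(c!(1−ρ)²) = 0.01665
Wq = Lq/λ = 0.01665/24.18 = 0.0006887 hr
W = Wq + 1/μ = 0.0006887 + 0.07018 = 0.07086 hr

Final: 0.07086 hr


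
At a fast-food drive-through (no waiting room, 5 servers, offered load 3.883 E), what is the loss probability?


B(c,a) = (a^c/c!) / Σ_{k=0}^{c} a^k/k!
a^5/5! = 7.356237
Σ terms (k=0..5): 1.00000 + 3.88300 + 7.53884 + 9.75778 + 9.47236 + 7.35624 = 39.008222
B = 7.356237/39.008222 = 0.188582

Final: 0.188582


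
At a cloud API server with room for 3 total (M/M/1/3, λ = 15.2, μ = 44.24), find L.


ρ = 15.2/44.24 = 0.3436
L = ρ[1 − (K+1)ρ^K + Kρ^(K+1)] / [(1−ρ)(1−ρ^(K+1))]
Numerator: 0.3436·(1 − 4·0.040559 + 3·0.013935) = 0.302203
Denominator: (0.6564)·(0.986065) = 0.647272
L = 0.302203/0.647272 = 0.4669

Final: 0.4669


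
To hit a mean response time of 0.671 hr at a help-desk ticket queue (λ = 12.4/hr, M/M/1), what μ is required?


W = 1/(μ−λ) ⇒ μ − λ = 1/W = 1/0.671 = 1.4903
μ = λ + 1/W = 12.4 + 1.4903 = 13.8903 per hr

Final: 13.8903 /hr


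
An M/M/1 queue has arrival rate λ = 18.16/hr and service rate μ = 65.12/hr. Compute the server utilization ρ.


ρ = λ/μ = 18.16/65.12 = 0.2789

Final: 0.2789


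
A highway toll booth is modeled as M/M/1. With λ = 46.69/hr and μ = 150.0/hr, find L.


ρ = λ/μ = 46.69/150.0 = 0.3113
L = ρ/(1−ρ) = 0.3113/(1 − 0.3113) = 0.3113/0.6887 = 0.4519

Final: 0.4519


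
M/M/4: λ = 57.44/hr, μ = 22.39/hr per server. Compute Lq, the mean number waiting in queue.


a = λ/μ = 2.5654; ρ = a/4 = 0.6414
P₀ = 0.068016
Lq = P₀·a^c·ρ / (c!·(1−ρ)²) = 0.068016·43.31530·0.6414/(24·0.12862)
= 0.61209

Final: 0.61209


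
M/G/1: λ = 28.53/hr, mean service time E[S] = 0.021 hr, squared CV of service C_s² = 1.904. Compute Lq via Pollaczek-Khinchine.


ρ = λ·E[S] = 28.53·0.021 = 0.5991
Lq = ρ²(1+C_s²)/(2(1−ρ)) = 0.3590·(1+1.904)/(2·0.4009)
= 0.3590·2.9040/0.8017 = 1.30019

Final: 1.30019


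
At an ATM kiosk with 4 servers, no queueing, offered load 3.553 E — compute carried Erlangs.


B(4,3.553) = 0.265810 (Erlang-B)
Carried load = a(1 − B) = 3.553·(1 − 0.265810) = 3.553·0.734190 = 2.6086 E

Final: 2.6086 Erlangs


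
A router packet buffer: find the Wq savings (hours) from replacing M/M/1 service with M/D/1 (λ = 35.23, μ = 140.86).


ρ = 35.23/140.86 = 0.2501
Wq(M/M/1) = ρ/(μ−λ) = 0.2501/105.63 = 0.002368 hr
Wq(M/D/1) = ρ/(2(μ−λ)) = 0.001184 hr
Savings = 0.002368 − 0.001184 = 0.001184 hr

Final: 0.001184 hr


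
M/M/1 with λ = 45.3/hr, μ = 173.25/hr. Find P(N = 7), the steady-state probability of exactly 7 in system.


ρ = 45.3/173.25 = 0.2615
P_n = (1−ρ)·ρ^n = (1 − 0.2615)·0.2615^7 = 0.7385·0.00008356 = 0.00006171

Final: 0.00006171


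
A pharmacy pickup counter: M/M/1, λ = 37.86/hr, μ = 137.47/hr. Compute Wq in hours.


ρ = 37.86/137.47 = 0.2754
Wq = ρ/(μ−λ) = 0.2754/(137.47 − 37.86) = 0.2754/99.61 = 0.002765 hr

Final: 0.002765 hr


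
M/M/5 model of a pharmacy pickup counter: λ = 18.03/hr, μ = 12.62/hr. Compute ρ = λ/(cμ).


ρ = λ/(cμ) = 18.03/(5·12.62) = 18.03/63.10 = 0.2857

Final: 0.2857


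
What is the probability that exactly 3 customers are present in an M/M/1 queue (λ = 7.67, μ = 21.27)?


ρ = 7.67/21.27 = 0.3606
P_n = (1−ρ)·ρ^n = (1 − 0.3606)·0.3606^3 = 0.6394·0.046890 = 0.029982

Final: 0.029982


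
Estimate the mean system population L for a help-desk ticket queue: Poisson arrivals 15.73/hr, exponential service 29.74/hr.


ρ = λ/μ = 15.73/29.74 = 0.5289
L = ρ/(1−ρ) = 0.5289/(1 − 0.5289) = 0.5289/0.4711 = 1.1228

Final: 1.1228


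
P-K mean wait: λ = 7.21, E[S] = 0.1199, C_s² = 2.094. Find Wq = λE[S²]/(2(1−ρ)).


ρ = λ·E[S] = 7.21·0.1199 = 0.8645
E[S²] = E[S]²(1+C_s²) = 0.1199²·(1+2.094) = 0.044479
Wq = λ·E[S²]/(2(1−ρ)) = 7.21·0.044479/(2·0.1355) = 1.18320 hr

Final: 1.18320 hr


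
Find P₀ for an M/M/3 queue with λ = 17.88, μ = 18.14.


a = λ/μ = 17.88/18.14 = 0.9857; ρ = a/c = 0.3286
Σ_{k=0}^{2} a^k/k! (terms k=0..2) = 1.00000 + 0.98567 + 0.48577 = 2.47144
Tail: a^3/(3!(1−ρ)) = 0.95761/(6·0.6714) = 0.23770
P₀ = 1/(2.47144 + 0.23770) = 1/2.70914 = 0.369121

Final: 0.369121


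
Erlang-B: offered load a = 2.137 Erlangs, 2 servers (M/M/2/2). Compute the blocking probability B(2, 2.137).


B(c,a) = (a^c/c!) / Σ_{k=0}^{c} a^k/k!
a^2/2! = 2.283384
Σ terms (k=0..2): 1.00000 + 2.13700 + 2.28338 = 5.420384
B = 2.283384/5.420384 = 0.421259

Final: 0.421259


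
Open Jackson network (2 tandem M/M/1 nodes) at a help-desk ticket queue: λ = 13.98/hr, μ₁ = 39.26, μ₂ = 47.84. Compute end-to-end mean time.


Each node sees arrival rate λ = 13.98/hr (tandem ⇒ throughput preserved).
W₁ = 1/(μ₁−λ) = 1/(39.26−13.98) = 0.03956 hr
W₂ = 1/(μ₂−λ) = 1/(47.84−13.98) = 0.02953 hr
W_total = W₁ + W₂ = 0.03956 + 0.02953 = 0.06909 hr

Final: 0.06909 hr


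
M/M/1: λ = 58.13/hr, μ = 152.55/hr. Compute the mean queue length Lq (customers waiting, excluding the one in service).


ρ = 58.13/152.55 = 0.3811
Lq = ρ²/(1−ρ) = 0.1452/0.6189 = 0.2346

Final: 0.2346


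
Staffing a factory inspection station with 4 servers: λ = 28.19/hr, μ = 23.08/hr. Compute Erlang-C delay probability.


a = λ/μ = 1.2214; ρ = a/4 = 0.3054
P₀ = 0.293729 (from M/M/c formula)
C(c,a) = [a^c/(c!(1−ρ))]·P₀ = [2.22555/(24·0.6946)]·0.293729
= 0.13349·0.293729 = 0.039211

Final: 0.039211


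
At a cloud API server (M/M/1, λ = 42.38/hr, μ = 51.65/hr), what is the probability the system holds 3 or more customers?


ρ = 42.38/51.65 = 0.8205
P(N ≥ n) = ρ^n = 0.8205^3 = 0.552423

Final: 0.552423


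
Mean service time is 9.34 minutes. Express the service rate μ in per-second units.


μ = 1/(service time) in consistent units.
1 second = 0.0166667 min, so μ = 0.0166667/9.34 = 0.001784 per second

Final: 0.001784 /sec


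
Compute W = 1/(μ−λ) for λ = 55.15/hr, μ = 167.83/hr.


W = 1/(μ−λ) = 1/(167.83 − 55.15) = 1/112.68 = 0.008875 hr

Final: 0.008875 hr


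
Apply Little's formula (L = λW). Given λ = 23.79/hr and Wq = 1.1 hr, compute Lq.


Lq = λWq = 23.79·1.1 = 26.1690

Final: 26.1690


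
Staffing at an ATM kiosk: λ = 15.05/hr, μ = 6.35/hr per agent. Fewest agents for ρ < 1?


Stability requires cμ > λ ⇔ c > λ/μ.
λ/μ = 15.05/6.35 = 2.3701
Minimum integer c = ⌊2.3701⌋ + 1 = 3
Check: 3·6.35 = 19.05 > 15.05, while 2·6.35 = 12.70 ≤ 15.05

Final: 3 servers


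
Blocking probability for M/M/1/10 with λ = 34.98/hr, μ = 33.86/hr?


ρ = λ/μ = 34.98/33.86 = 1.0331
P_K = (1−ρ)ρ^K/(1−ρ^(K+1)) = (-0.03308·1.384613)/(1 − 1.430413)
= -0.045799/-0.430413 = 0.106408

Final: 0.106408


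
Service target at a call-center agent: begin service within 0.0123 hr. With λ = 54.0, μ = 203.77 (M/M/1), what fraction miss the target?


ρ = 54.0/203.77 = 0.2650
P(Wq > t) = ρ·e^{−(μ−λ)t} = 0.2650·e^{−1.8422}
= 0.2650·0.158473 = 0.041996

Final: 0.041996


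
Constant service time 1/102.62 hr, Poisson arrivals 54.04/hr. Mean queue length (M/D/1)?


ρ = 54.04/102.62 = 0.5266
M/D/1: Lq = ρ²/(2(1−ρ)) = 0.2773/(2·0.4734) = 0.29289

Final: 0.29289


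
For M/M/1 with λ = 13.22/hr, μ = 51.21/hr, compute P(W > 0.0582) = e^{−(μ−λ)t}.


W ~ Exponential(μ−λ) for M/M/1.
μ − λ = 51.21 − 13.22 = 37.9900
P(W > t) = e^{−(μ−λ)t} = e^{−2.2110} = 0.109589

Final: 0.109589


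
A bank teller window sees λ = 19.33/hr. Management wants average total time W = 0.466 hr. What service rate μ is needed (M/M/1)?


W = 1/(μ−λ) ⇒ μ − λ = 1/W = 1/0.466 = 2.1459
μ = λ + 1/W = 19.33 + 2.1459 = 21.4759 per hr

Final: 21.4759 /hr


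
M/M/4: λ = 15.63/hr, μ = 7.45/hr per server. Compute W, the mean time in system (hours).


a = 2.0980; ρ = 0.5245; P₀ = 0.117158
Lq = P₀·a^c·ρ/(c!(1−ρ)²) = 0.21939
Wq = Lq/λ = 0.21939/15.63 = 0.01404 hr
W = Wq + 1/μ = 0.01404 + 0.13423 = 0.14826 hr

Final: 0.14826 hr


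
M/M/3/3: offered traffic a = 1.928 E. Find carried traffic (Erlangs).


B(3,1.928) = 0.199707 (Erlang-B)
Carried load = a(1 − B) = 1.928·(1 − 0.199707) = 1.928·0.800293 = 1.5430 E

Final: 1.5430 Erlangs


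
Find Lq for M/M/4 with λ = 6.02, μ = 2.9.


a = λ/μ = 2.0759; ρ = a/4 = 0.5190
P₀ = 0.120051
Lq = P₀·a^c·ρ / (c!·(1−ρ)²) = 0.120051·18.56923·0.5190/(24·0.23139)
= 0.20832

Final: 0.20832


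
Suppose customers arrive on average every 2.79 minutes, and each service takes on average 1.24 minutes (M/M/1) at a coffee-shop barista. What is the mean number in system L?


λ = 60/2.79 = 21.5054 /hr
μ = 60/1.24 = 48.3871 /hr
ρ = λ/μ = 21.5054/48.3871 = 0.4444
L = ρ/(1−ρ) = 0.4444/0.5556 = 0.8000

Final: 0.8000


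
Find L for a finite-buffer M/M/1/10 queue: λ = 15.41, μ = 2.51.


ρ = 15.41/2.51 = 6.1394
L = ρ[1 − (K+1)ρ^K + Kρ^(K+1)] / [(1−ρ)(1−ρ^(K+1))]
Numerator: 6.1394·(1 − 11·76083270.420970 + 10·467108843.500855) = 23539680330.610832
Denominator: (-5.1394)·(-467108842.500855) = 2400678911.657782
L = 23539680330.610832/2400678911.657782 = 9.8054

Final: 9.8054


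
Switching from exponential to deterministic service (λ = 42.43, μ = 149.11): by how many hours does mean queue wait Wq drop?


ρ = 42.43/149.11 = 0.2846
Wq(M/M/1) = ρ/(μ−λ) = 0.2846/106.68 = 0.002667 hr
Wq(M/D/1) = ρ/(2(μ−λ)) = 0.001334 hr
Savings = 0.002667 − 0.001334 = 0.001334 hr

Final: 0.001334 hr


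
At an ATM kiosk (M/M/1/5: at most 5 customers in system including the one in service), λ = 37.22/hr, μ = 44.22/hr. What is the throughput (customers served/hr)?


ρ = 0.8417; P_K = (1−ρ)ρ^5/(1−ρ^6) = 0.103777
λ_eff = λ(1 − P_K) = 37.22·(1 − 0.103777) = 37.22·0.896223 = 33.3574 /hr

Final: 33.3574 /hr


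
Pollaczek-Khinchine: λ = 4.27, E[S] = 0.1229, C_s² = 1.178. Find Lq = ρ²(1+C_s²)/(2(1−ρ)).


ρ = λ·E[S] = 4.27·0.1229 = 0.5248
Lq = ρ²(1+C_s²)/(2(1−ρ)) = 0.2754·(1+1.178)/(2·0.4752)
= 0.2754·2.1780/0.9504 = 0.63110

Final: 0.63110


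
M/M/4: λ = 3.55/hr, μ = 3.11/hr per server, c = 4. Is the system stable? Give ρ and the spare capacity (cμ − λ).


Total capacity cμ = 4·3.11 = 12.44/hr
ρ = λ/(cμ) = 3.55/12.44 = 0.2854
Stable ⇔ ρ < 1: YES
Spare capacity = cμ − λ = 12.44 − 3.55 = 8.89/hr

Final: ρ = 0.2854; stable; margin = 8.89/hr


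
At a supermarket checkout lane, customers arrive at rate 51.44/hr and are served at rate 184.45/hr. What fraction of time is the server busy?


ρ = λ/μ = 51.44/184.45 = 0.2789

Final: 0.2789


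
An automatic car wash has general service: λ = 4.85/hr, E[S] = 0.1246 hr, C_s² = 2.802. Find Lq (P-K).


ρ = λ·E[S] = 4.85·0.1246 = 0.6043
Lq = ρ²(1+C_s²)/(2(1−ρ)) = 0.3652·(1+2.802)/(2·0.3957)
= 0.3652·3.8020/0.7914 = 1.75447

Final: 1.75447


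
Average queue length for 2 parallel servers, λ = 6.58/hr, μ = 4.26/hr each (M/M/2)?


a = λ/μ = 1.5446; ρ = a/2 = 0.7723
P₀ = 0.128477
Lq = P₀·a^c·ρ / (c!·(1−ρ)²) = 0.128477·2.38579·0.7723/(2·0.05185)
= 2.28291

Final: 2.28291


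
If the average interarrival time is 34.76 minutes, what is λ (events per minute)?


λ = 1/(interarrival time) in consistent units.
1 minute = 1 min, so λ = 1/34.76 = 0.02877 per minute

Final: 0.02877 /min


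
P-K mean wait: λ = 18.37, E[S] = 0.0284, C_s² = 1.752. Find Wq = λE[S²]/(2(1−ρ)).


ρ = λ·E[S] = 18.37·0.0284 = 0.5217
E[S²] = E[S]²(1+C_s²) = 0.0284²·(1+1.752) = 0.002220
Wq = λ·E[S²]/(2(1−ρ)) = 18.37·0.002220/(2·0.4783) = 0.04263 hr

Final: 0.04263 hr


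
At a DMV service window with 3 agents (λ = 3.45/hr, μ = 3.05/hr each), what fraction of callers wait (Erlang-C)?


a = λ/μ = 1.1311; ρ = a/3 = 0.3770
P₀ = 0.316645 (from M/M/c formula)
C(c,a) = [a^c/(c!(1−ρ))]·P₀ = [1.44730/(6·0.6230)]·0.316645
= 0.38722·0.316645 = 0.122610

Final: 0.122610
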